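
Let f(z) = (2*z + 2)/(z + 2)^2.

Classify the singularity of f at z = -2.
Write f(z) = g(z)/(z + 2)^2 with g(z) = 2*z + 2.
g is entire and g(-2) = -2 ≠ 0, so no factor of (z + 2) cancels: the Laurent expansion of f about z = -2 starts at the power -2, i.e. lim_{z→z₀} (z - z₀)^2 f(z) = -2 is finite and nonzero.
So z = -2 is a pole of order 2.

Final answer: pole of order 2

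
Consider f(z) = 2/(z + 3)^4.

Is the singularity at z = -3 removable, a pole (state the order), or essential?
Write f(z) = g(z)/(z + 3)^4 with g(z) = 2.
g is entire and g(-3) = 2 ≠ 0, so no factor of (z + 3) cancels: the Laurent expansion of f about z = -3 starts at the power -4, i.e. lim_{z→z₀} (z - z₀)^4 f(z) = 2 is finite and nonzero.
So z = -3 is a pole of order 4.

Final answer: pole of order 4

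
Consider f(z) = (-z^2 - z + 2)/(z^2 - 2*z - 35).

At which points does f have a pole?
{-5, 7}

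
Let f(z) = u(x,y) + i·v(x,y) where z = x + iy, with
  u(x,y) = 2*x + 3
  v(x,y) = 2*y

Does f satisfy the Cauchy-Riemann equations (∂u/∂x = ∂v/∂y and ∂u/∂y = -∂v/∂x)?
∂u/∂x = 2
∂v/∂y = 2
∂u/∂y = 0
∂v/∂x = 0
∂u/∂x = ∂v/∂y and ∂u/∂y = -∂v/∂x hold identically; f is analytic.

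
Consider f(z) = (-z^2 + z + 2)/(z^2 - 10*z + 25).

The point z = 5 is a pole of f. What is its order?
2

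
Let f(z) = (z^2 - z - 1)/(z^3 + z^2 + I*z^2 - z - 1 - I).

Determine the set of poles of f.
The singularities of f are the zeros of the denominator. Factoring,
  z^3 + z^2 + I*z^2 - z - 1 - I = (z - 1)*(z + 1 + I)*(z + 1)
so the candidates are z = 1, z = -1 - I, z = -1.

Check the numerator P(z) = z^2 - z - 1 at each one:
  P(1) = -1 ≠ 0, so z = 1 is a (simple) pole.
  P(-1 - I) = 3*I ≠ 0, so z = -1 - I is a (simple) pole.
  P(-1) = 1 ≠ 0, so z = -1 is a (simple) pole.

Poles of f: {-1 - I, -1, 1}

Final answer: {-1 - I, -1, 1}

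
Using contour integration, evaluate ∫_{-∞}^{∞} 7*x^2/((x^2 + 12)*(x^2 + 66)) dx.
Let f(z) = 7*z^2/((z^2 + 12)*(z^2 + 66)). The denominator has no real zeros and deg Q - deg P = 2 ≥ 2, so the integral of f over the upper semicircle |z| = R tends to 0 as R → ∞. Closing the contour in the upper half-plane,
  ∫_{-∞}^{∞} f(x) dx = 2πi · Σ Res(f, z_k)  over the poles with Im z_k > 0.

Zeros of the denominator: z^2 + 12 = 0 gives z = ±2*sqrt(3)*I; z^2 + 66 = 0 gives z = ±sqrt(66)*I.
Upper half-plane: z = 2*sqrt(3)*I, z = sqrt(66)*I (simple).

Each pole is a simple zero of Q(z) = z^4 + 78*z^2 + 792, so Res(f, z₀) = P(z₀)/Q'(z₀) with P(z) = 7*z^2, Q'(z) = 4*z^3 + 156*z:
  Res(f, 2*sqrt(3)*I) = (-84)/(216*sqrt(3)*I) = 7*sqrt(3)*I/54
  Res(f, sqrt(66)*I) = (-462)/(-108*sqrt(66)*I) = -7*sqrt(66)*I/108

Sum of residues: 7*I*(-sqrt(66) + 2*sqrt(3))/108
∫_{-∞}^{∞} f(x) dx = 2πi · (7*I*(-sqrt(66) + 2*sqrt(3))/108) = 7*pi*(-2*sqrt(3) + sqrt(66))/54

Final answer: 7*pi*(-2*sqrt(3) + sqrt(66))/54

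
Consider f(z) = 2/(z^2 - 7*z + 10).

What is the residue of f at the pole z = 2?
-2/3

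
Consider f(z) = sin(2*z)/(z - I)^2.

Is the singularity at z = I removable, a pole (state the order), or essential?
pole of order 2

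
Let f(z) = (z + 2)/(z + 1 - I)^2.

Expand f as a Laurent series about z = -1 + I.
Put w = z - (-1 + I), i.e. z = w - 1 + I. The denominator is w^2, so it suffices to rewrite the numerator in powers of w.

P(z) = z + 2
P(w - 1 + I) = 1 + I + w

Dividing each term by w^2:
  f = (1 + I)/w^2 + 1/w

Substituting back w = z + 1 - I:
  f(z) = (1 + I)/(z + 1 - I)^2 + 1/(z + 1 - I)

The series is finite because the numerator is a polynomial; the negative powers form the principal part, and the coefficient of 1/(z + 1 - I) gives Res(f, -1 + I) = 1.

Final answer: (1 + I)/(z + 1 - I)^2 + 1/(z + 1 - I)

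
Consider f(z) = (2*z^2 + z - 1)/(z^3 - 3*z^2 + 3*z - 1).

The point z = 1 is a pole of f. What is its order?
3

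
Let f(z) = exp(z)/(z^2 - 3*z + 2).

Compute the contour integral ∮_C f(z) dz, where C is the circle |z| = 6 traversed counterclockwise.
By the residue theorem, ∮_C f(z) dz = 2πi · (sum of the residues of f at the poles inside |z| = 6).

The denominator factors as (z - 1)*(z - 2), so the singularities of f are simple poles at z = 1, z = 2.
  |1|² = 1 < 36 = 6², so this pole is inside the contour.
  |2|² = 4 < 36 = 6², so this pole is inside the contour.

With P(z) = exp(z) and Q(z) = z^2 - 3*z + 2, each pole is simple, so Res(f, z₀) = P(z₀)/Q'(z₀) with Q'(z) = 2*z - 3.
  Res(f, 1) = P(1)/Q'(1) = (exp(1))/(-1) = -exp(1)
  Res(f, 2) = P(2)/Q'(2) = (exp(2))/(1) = exp(2)

Sum of residues inside C: -exp(1) + exp(2)
∮_C f(z) dz = 2πi · (-exp(1) + exp(2)) = -2*exp(1)*I*pi + 2*I*pi*exp(2)

Final answer: -2*exp(1)*I*pi + 2*I*pi*exp(2)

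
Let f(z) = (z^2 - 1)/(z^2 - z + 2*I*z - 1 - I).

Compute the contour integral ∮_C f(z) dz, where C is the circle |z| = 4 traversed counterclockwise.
By the residue theorem, ∮_C f(z) dz = 2πi · (sum of the residues of f at the poles inside |z| = 4).

The denominator factors as (z - 1 + I)*(z + I), so the singularities of f are simple poles at z = 1 - I, z = -I.
  |1 - I|² = 2 < 16 = 4², so this pole is inside the contour.
  |-I|² = 1 < 16 = 4², so this pole is inside the contour.

With P(z) = z^2 - 1 and Q(z) = z^2 - z + 2*I*z - 1 - I, each pole is simple, so Res(f, z₀) = P(z₀)/Q'(z₀) with Q'(z) = 2*z - 1 + 2*I.
  Res(f, 1 - I) = P(1 - I)/Q'(1 - I) = (-1 - 2*I)/(1) = -1 - 2*I
  Res(f, -I) = P(-I)/Q'(-I) = (-2)/(-1) = 2

Sum of residues inside C: 1 - 2*I
∮_C f(z) dz = 2πi · (1 - 2*I) = pi*(4 + 2*I)

Final answer: pi*(4 + 2*I)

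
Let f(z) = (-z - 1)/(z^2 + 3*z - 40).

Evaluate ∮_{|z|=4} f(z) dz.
By the residue theorem, ∮_C f(z) dz = 2πi · (sum of the residues of f at the poles inside |z| = 4).

The denominator factors as (z - 5)*(z + 8), so the singularities of f are simple poles at z = 5, z = -8.
  |5|² = 25 > 16 = 4², so this pole is outside the contour.
  |-8|² = 64 > 16 = 4², so this pole is outside the contour.

No pole lies inside the contour, so f is analytic on and inside C and the integral is 0 (Cauchy's theorem).

Final answer: 0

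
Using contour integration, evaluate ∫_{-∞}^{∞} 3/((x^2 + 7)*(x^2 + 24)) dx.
Let f(z) = 3/((z^2 + 7)*(z^2 + 24)). The denominator has no real zeros and deg Q - deg P = 4 ≥ 2, so the integral of f over the upper semicircle |z| = R tends to 0 as R → ∞. Closing the contour in the upper half-plane,
  ∫_{-∞}^{∞} f(x) dx = 2πi · Σ Res(f, z_k)  over the poles with Im z_k > 0.

Zeros of the denominator: z^2 + 7 = 0 gives z = ±sqrt(7)*I; z^2 + 24 = 0 gives z = ±2*sqrt(6)*I.
Upper half-plane: z = 2*sqrt(6)*I, z = sqrt(7)*I (simple).

Each pole is a simple zero of Q(z) = z^4 + 31*z^2 + 168, so Res(f, z₀) = P(z₀)/Q'(z₀) with P(z) = 3, Q'(z) = 4*z^3 + 62*z:
  Res(f, 2*sqrt(6)*I) = (3)/(-68*sqrt(6)*I) = sqrt(6)*I/136
  Res(f, sqrt(7)*I) = (3)/(34*sqrt(7)*I) = -3*sqrt(7)*I/238

Sum of residues: I*(-12*sqrt(7) + 7*sqrt(6))/952
∫_{-∞}^{∞} f(x) dx = 2πi · (I*(-12*sqrt(7) + 7*sqrt(6))/952) = pi*(-7*sqrt(6) + 12*sqrt(7))/476

Final answer: pi*(-7*sqrt(6) + 12*sqrt(7))/476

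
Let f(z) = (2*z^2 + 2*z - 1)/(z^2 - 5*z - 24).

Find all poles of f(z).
{-3, 8}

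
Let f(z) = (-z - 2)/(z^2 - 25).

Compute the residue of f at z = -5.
Write f(z) = P(z)/Q(z) with P(z) = -z - 2 and Q(z) = z^2 - 25.
The denominator factors as Q(z) = (z - 5)*(z + 5), so z = -5 is a simple zero of Q and P is analytic there; z = -5 is therefore a simple pole and
  Res(f, z₀) = P(z₀)/Q'(z₀).

Q'(z) = 2*z, so Q'(-5) = -10.
P(-5) = 3.

Res(f, -5) = (3)/(-10) = -3/10

Final answer: -3/10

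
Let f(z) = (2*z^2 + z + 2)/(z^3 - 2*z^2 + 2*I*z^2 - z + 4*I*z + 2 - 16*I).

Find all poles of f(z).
The singularities of f are the zeros of the denominator. Factoring,
  z^3 - 2*z^2 + 2*I*z^2 - z + 4*I*z + 2 - 16*I = (z - 2 + 3*I)*(z - 2)*(z + 2 - I)
so the candidates are z = 2 - 3*I, z = 2, z = -2 + I.

Check the numerator P(z) = 2*z^2 + z + 2 at each one:
  P(2 - 3*I) = -6 - 27*I ≠ 0, so z = 2 - 3*I is a (simple) pole.
  P(2) = 12 ≠ 0, so z = 2 is a (simple) pole.
  P(-2 + I) = 6 - 7*I ≠ 0, so z = -2 + I is a (simple) pole.

Poles of f: {-2 + I, 2 - 3*I, 2}

Final answer: {-2 + I, 2 - 3*I, 2}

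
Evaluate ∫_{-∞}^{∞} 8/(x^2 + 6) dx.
Let f(z) = 8/(z^2 + 6). The denominator has no real zeros and deg Q - deg P = 2 ≥ 2, so the integral of f over the upper semicircle |z| = R tends to 0 as R → ∞. Closing the contour in the upper half-plane,
  ∫_{-∞}^{∞} f(x) dx = 2πi · Σ Res(f, z_k)  over the poles with Im z_k > 0.

Zeros of the denominator: z^2 + 6 = 0 gives z = ±sqrt(6)*I.
Upper half-plane: z = sqrt(6)*I (simple).

Each pole is a simple zero of Q(z) = z^2 + 6, so Res(f, z₀) = P(z₀)/Q'(z₀) with P(z) = 8, Q'(z) = 2*z:
  Res(f, sqrt(6)*I) = (8)/(2*sqrt(6)*I) = -2*sqrt(6)*I/3

∫_{-∞}^{∞} f(x) dx = 2πi · (-2*sqrt(6)*I/3) = 4*sqrt(6)*pi/3

Final answer: 4*sqrt(6)*pi/3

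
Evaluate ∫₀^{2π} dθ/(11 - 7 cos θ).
sqrt(2)*pi/6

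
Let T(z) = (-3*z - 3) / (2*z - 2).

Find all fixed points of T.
T(z) = z means -3*z - 3 = z*(2*z - 2), i.e.
  2*z^2 + z + 3 = 0.
Discriminant: (1)^2 - 4*(2)*(3) = -23, so the roots are complex conjugates.
  z = (-1 ± I*sqrt(23))/(2*(2))
Fixed points: {-1/4 - sqrt(23)*I/4, -1/4 + sqrt(23)*I/4}

Final answer: {-1/4 - sqrt(23)*I/4, -1/4 + sqrt(23)*I/4}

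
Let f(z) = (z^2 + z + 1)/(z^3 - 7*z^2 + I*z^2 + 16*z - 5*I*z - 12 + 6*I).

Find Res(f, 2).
Write f(z) = P(z)/Q(z) with P(z) = z^2 + z + 1 and Q(z) = z^3 - 7*z^2 + I*z^2 + 16*z - 5*I*z - 12 + 6*I.
The denominator factors as Q(z) = (z - 2 + I)*(z - 3)*(z - 2), so z = 2 is a simple zero of Q and P is analytic there; z = 2 is therefore a simple pole and
  Res(f, z₀) = P(z₀)/Q'(z₀).

Q'(z) = 3*z^2 - 14*z + 2*I*z + 16 - 5*I, so Q'(2) = -I.
P(2) = 7.

Res(f, 2) = (7)/(-I) = 7*I

Final answer: 7*I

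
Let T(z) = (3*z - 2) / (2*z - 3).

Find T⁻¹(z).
Set w = T(z) = (3*z - 2) / (2*z - 3) and solve for z:
  w*(2*z - 3) = 3*z - 2
  -3*w + z*(2*w - 3) + 2 = 0
  z*(2*w - 3) = 3*w - 2
  z = (2 - 3*w)/(3 - 2*w)
Renaming the variable, T⁻¹(z) = (-3*z + 2)/(-2*z + 3) = (3*z - 2)/(2*z - 3).
(Check: ad - bc = -5 ≠ 0, so T is invertible.)

Final answer: (3*z - 2)/(2*z - 3)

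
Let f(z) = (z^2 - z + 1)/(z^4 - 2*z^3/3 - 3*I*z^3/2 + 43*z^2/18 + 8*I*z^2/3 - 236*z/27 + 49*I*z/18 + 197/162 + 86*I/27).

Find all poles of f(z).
The singularities of f are the zeros of the denominator. Factoring,
  z^4 - 2*z^3/3 - 3*I*z^3/2 + 43*z^2/18 + 8*I*z^2/3 - 236*z/27 + 49*I*z/18 + 197/162 + 86*I/27 = (z + 2/3 - 3*I)*(z - I/3)*(z + 2/3 + 3*I/2)*(z - 2 + I/3)
so the candidates are z = -2/3 + 3*I, z = I/3, z = -2/3 - 3*I/2, z = 2 - I/3.

Check the numerator P(z) = z^2 - z + 1 at each one:
  P(-2/3 + 3*I) = -62/9 - 7*I ≠ 0, so z = -2/3 + 3*I is a (simple) pole.
  P(I/3) = 8/9 - I/3 ≠ 0, so z = I/3 is a (simple) pole.
  P(-2/3 - 3*I/2) = -5/36 + 7*I/2 ≠ 0, so z = -2/3 - 3*I/2 is a (simple) pole.
  P(2 - I/3) = 26/9 - I ≠ 0, so z = 2 - I/3 is a (simple) pole.

Poles of f: {-2/3 - 3*I/2, -2/3 + 3*I, I/3, 2 - I/3}

Final answer: {-2/3 - 3*I/2, -2/3 + 3*I, I/3, 2 - I/3}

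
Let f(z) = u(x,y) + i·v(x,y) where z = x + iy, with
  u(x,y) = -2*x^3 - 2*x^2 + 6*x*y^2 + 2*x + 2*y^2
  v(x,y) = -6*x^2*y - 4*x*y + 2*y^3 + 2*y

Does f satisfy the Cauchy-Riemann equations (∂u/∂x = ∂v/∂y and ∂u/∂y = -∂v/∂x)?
∂u/∂x = -6*x^2 - 4*x + 6*y^2 + 2
∂v/∂y = -6*x^2 - 4*x + 6*y^2 + 2
∂u/∂y = 12*x*y + 4*y
∂v/∂x = -12*x*y - 4*y
∂u/∂x = ∂v/∂y and ∂u/∂y = -∂v/∂x hold identically; f is analytic.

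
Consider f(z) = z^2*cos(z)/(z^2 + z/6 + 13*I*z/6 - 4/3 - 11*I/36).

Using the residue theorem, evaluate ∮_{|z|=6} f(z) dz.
By the residue theorem, ∮_C f(z) dz = 2πi · (sum of the residues of f at the poles inside |z| = 6).

The denominator factors as (z + 2/3 + 3*I/2)*(z - 1/2 + 2*I/3), so the singularities of f are simple poles at z = -2/3 - 3*I/2, z = 1/2 - 2*I/3.
  |-2/3 - 3*I/2|² = 97/36 < 36 = 6², so this pole is inside the contour.
  |1/2 - 2*I/3|² = 25/36 < 36 = 6², so this pole is inside the contour.

With P(z) = z^2*cos(z) and Q(z) = z^2 + z/6 + 13*I*z/6 - 4/3 - 11*I/36, each pole is simple, so Res(f, z₀) = P(z₀)/Q'(z₀) with Q'(z) = 2*z + 1/6 + 13*I/6.
  Res(f, -2/3 - 3*I/2) = P(-2/3 - 3*I/2)/Q'(-2/3 - 3*I/2) = ((-65/36 + 2*I)*cos(2/3 + 3*I/2))/(-7/6 - 5*I/6) = (95/444 - 829*I/444)*cos(2/3 + 3*I/2)
  Res(f, 1/2 - 2*I/3) = P(1/2 - 2*I/3)/Q'(1/2 - 2*I/3) = ((-7/36 - 2*I/3)*cos(1/2 - 2*I/3))/(7/6 + 5*I/6) = (-169/444 - 133*I/444)*cos(1/2 - 2*I/3)

Sum of residues inside C: (95/444 - 829*I/444)*cos(2/3 + 3*I/2) + (-169/444 - 133*I/444)*cos(1/2 - 2*I/3)
∮_C f(z) dz = 2πi · ((95/444 - 829*I/444)*cos(2/3 + 3*I/2) + (-169/444 - 133*I/444)*cos(1/2 - 2*I/3)) = pi*(829/222 + 95*I/222)*cos(2/3 + 3*I/2) + pi*(133/222 - 169*I/222)*cos(1/2 - 2*I/3)

Final answer: pi*(829/222 + 95*I/222)*cos(2/3 + 3*I/2) + pi*(133/222 - 169*I/222)*cos(1/2 - 2*I/3)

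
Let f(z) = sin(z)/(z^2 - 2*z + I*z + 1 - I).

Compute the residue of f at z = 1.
Write f(z) = P(z)/Q(z) with P(z) = sin(z) and Q(z) = z^2 - 2*z + I*z + 1 - I.
The denominator factors as Q(z) = (z - 1)*(z - 1 + I), so z = 1 is a simple zero of Q and P is analytic there; z = 1 is therefore a simple pole and
  Res(f, z₀) = P(z₀)/Q'(z₀).

Q'(z) = 2*z - 2 + I, so Q'(1) = I.
P(1) = sin(1).

Res(f, 1) = (sin(1))/(I) = -I*sin(1)

Final answer: -I*sin(1)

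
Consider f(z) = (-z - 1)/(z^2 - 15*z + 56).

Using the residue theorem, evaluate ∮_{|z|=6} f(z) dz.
By the residue theorem, ∮_C f(z) dz = 2πi · (sum of the residues of f at the poles inside |z| = 6).

The denominator factors as (z - 8)*(z - 7), so the singularities of f are simple poles at z = 8, z = 7.
  |8|² = 64 > 36 = 6², so this pole is outside the contour.
  |7|² = 49 > 36 = 6², so this pole is outside the contour.

No pole lies inside the contour, so f is analytic on and inside C and the integral is 0 (Cauchy's theorem).

Final answer: 0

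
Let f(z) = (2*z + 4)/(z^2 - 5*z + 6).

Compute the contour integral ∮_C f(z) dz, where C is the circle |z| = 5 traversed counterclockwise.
4*I*pi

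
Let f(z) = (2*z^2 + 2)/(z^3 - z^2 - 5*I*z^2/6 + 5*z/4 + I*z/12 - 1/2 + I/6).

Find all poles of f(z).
The singularities of f are the zeros of the denominator. Factoring,
  z^3 - z^2 - 5*I*z^2/6 + 5*z/4 + I*z/12 - 1/2 + I/6 = (z + 2*I/3)*(z - 1/2)*(z - 1/2 - 3*I/2)
so the candidates are z = -2*I/3, z = 1/2, z = 1/2 + 3*I/2.

Check the numerator P(z) = 2*z^2 + 2 at each one:
  P(-2*I/3) = 10/9 ≠ 0, so z = -2*I/3 is a (simple) pole.
  P(1/2) = 5/2 ≠ 0, so z = 1/2 is a (simple) pole.
  P(1/2 + 3*I/2) = -2 + 3*I ≠ 0, so z = 1/2 + 3*I/2 is a (simple) pole.

Poles of f: {-2*I/3, 1/2, 1/2 + 3*I/2}

Final answer: {-2*I/3, 1/2, 1/2 + 3*I/2}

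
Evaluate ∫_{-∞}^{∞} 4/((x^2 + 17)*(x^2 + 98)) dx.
2*pi*(-17*sqrt(2) + 14*sqrt(17))/9639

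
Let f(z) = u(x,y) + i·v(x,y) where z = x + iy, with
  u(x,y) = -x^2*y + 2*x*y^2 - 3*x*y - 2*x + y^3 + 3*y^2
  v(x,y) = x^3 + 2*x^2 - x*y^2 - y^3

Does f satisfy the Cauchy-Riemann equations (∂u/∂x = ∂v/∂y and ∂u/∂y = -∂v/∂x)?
∂u/∂x = -2*x*y + 2*y^2 - 3*y - 2
∂v/∂y = -2*x*y - 3*y^2
∂u/∂y = -x^2 + 4*x*y - 3*x + 3*y^2 + 6*y
∂v/∂x = 3*x^2 + 4*x - y^2
∂u/∂x ≠ ∂v/∂y and ∂u/∂y ≠ -∂v/∂x; the Cauchy-Riemann equations are not satisfied, so f is not analytic.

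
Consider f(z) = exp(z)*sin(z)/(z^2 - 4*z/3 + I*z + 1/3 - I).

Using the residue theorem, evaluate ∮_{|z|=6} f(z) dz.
By the residue theorem, ∮_C f(z) dz = 2πi · (sum of the residues of f at the poles inside |z| = 6).

The denominator factors as (z - 1)*(z - 1/3 + I), so the singularities of f are simple poles at z = 1, z = 1/3 - I.
  |1|² = 1 < 36 = 6², so this pole is inside the contour.
  |1/3 - I|² = 10/9 < 36 = 6², so this pole is inside the contour.

With P(z) = exp(z)*sin(z) and Q(z) = z^2 - 4*z/3 + I*z + 1/3 - I, each pole is simple, so Res(f, z₀) = P(z₀)/Q'(z₀) with Q'(z) = 2*z - 4/3 + I.
  Res(f, 1) = P(1)/Q'(1) = (exp(1)*sin(1))/(2/3 + I) = exp(1)*(6/13 - 9*I/13)*sin(1)
  Res(f, 1/3 - I) = P(1/3 - I)/Q'(1/3 - I) = (exp(1/3 - I)*sin(1/3 - I))/(-2/3 - I) = (-6/13 + 9*I/13)*exp(1/3 - I)*sin(1/3 - I)

Sum of residues inside C: exp(1)*(6/13 - 9*I/13)*sin(1) + (-6/13 + 9*I/13)*exp(1/3 - I)*sin(1/3 - I)
∮_C f(z) dz = 2πi · (exp(1)*(6/13 - 9*I/13)*sin(1) + (-6/13 + 9*I/13)*exp(1/3 - I)*sin(1/3 - I)) = exp(1)*pi*(18/13 + 12*I/13)*sin(1) + pi*(-18/13 - 12*I/13)*exp(1/3 - I)*sin(1/3 - I)

Final answer: exp(1)*pi*(18/13 + 12*I/13)*sin(1) + pi*(-18/13 - 12*I/13)*exp(1/3 - I)*sin(1/3 - I)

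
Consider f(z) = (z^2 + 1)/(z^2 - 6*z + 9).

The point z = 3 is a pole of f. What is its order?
2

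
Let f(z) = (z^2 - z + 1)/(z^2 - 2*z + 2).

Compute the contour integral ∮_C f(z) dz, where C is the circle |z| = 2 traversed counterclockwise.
By the residue theorem, ∮_C f(z) dz = 2πi · (sum of the residues of f at the poles inside |z| = 2).

The denominator factors as (z - 1 + I)*(z - 1 - I), so the singularities of f are simple poles at z = 1 - I, z = 1 + I.
  |1 - I|² = 2 < 4 = 2², so this pole is inside the contour.
  |1 + I|² = 2 < 4 = 2², so this pole is inside the contour.

With P(z) = z^2 - z + 1 and Q(z) = z^2 - 2*z + 2, each pole is simple, so Res(f, z₀) = P(z₀)/Q'(z₀) with Q'(z) = 2*z - 2.
  Res(f, 1 - I) = P(1 - I)/Q'(1 - I) = (-I)/(-2*I) = 1/2
  Res(f, 1 + I) = P(1 + I)/Q'(1 + I) = (I)/(2*I) = 1/2

Sum of residues inside C: 1
∮_C f(z) dz = 2πi · (1) = 2*I*pi

Final answer: 2*I*pi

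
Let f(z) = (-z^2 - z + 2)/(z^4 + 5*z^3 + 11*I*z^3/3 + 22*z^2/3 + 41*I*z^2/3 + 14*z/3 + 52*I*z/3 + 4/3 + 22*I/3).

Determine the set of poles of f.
{-2 - I, -1 - 3*I, -1, -1 + I/3}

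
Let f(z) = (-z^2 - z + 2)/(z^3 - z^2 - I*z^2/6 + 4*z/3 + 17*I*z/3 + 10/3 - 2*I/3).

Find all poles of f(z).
{-1 + 3*I/2, 2*I/3, 2 - 2*I}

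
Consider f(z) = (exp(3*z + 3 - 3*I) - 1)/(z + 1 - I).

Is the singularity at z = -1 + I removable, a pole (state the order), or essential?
Let u = z + 1 - I. The exponent is 3*z + 3 - 3*I = 3u, so
  f = (e^(3u) - 1)/u = ((3u) + (3u)^2/2 + (3u)^3/6 + ...)/u = 3 + (9/2)*u + (9/2)*u^2 + ...
The Laurent expansion about u = 0 has no negative powers; equivalently lim_{z→-1 + I} f(z) = 3 exists and is finite.
So the singularity is removable.

Final answer: removable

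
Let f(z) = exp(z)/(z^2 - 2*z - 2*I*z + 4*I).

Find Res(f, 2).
(1/4 + I/4)*exp(2)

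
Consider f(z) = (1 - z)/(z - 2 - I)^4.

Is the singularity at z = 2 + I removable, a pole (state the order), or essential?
Write f(z) = g(z)/(z - 2 - I)^4 with g(z) = 1 - z.
g is entire and g(2 + I) = -1 - I ≠ 0, so no factor of (z - 2 - I) cancels: the Laurent expansion of f about z = 2 + I starts at the power -4, i.e. lim_{z→z₀} (z - z₀)^4 f(z) = -1 - I is finite and nonzero.
So z = 2 + I is a pole of order 4.

Final answer: pole of order 4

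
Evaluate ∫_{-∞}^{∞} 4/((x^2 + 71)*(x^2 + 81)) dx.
Let f(z) = 4/((z^2 + 71)*(z^2 + 81)). The denominator has no real zeros and deg Q - deg P = 4 ≥ 2, so the integral of f over the upper semicircle |z| = R tends to 0 as R → ∞. Closing the contour in the upper half-plane,
  ∫_{-∞}^{∞} f(x) dx = 2πi · Σ Res(f, z_k)  over the poles with Im z_k > 0.

Zeros of the denominator: z^2 + 71 = 0 gives z = ±sqrt(71)*I; z^2 + 81 = 0 gives z = ±9*I.
Upper half-plane: z = 9*I, z = sqrt(71)*I (simple).

Each pole is a simple zero of Q(z) = z^4 + 152*z^2 + 5751, so Res(f, z₀) = P(z₀)/Q'(z₀) with P(z) = 4, Q'(z) = 4*z^3 + 304*z:
  Res(f, 9*I) = (4)/(-180*I) = I/45
  Res(f, sqrt(71)*I) = (4)/(20*sqrt(71)*I) = -sqrt(71)*I/355

Sum of residues: I*(71 - 9*sqrt(71))/3195
∫_{-∞}^{∞} f(x) dx = 2πi · (I*(71 - 9*sqrt(71))/3195) = 2*pi*(-71 + 9*sqrt(71))/3195

Final answer: 2*pi*(-71 + 9*sqrt(71))/3195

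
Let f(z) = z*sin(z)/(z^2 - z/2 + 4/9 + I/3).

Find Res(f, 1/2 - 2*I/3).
Write f(z) = P(z)/Q(z) with P(z) = z*sin(z) and Q(z) = z^2 - z/2 + 4/9 + I/3.
The denominator factors as Q(z) = (z - 1/2 + 2*I/3)*(z - 2*I/3), so z = 1/2 - 2*I/3 is a simple zero of Q and P is analytic there; z = 1/2 - 2*I/3 is therefore a simple pole and
  Res(f, z₀) = P(z₀)/Q'(z₀).

Q'(z) = 2*z - 1/2, so Q'(1/2 - 2*I/3) = 1/2 - 4*I/3.
P(1/2 - 2*I/3) = (1/2 - 2*I/3)*sin(1/2 - 2*I/3).

Res(f, 1/2 - 2*I/3) = ((1/2 - 2*I/3)*sin(1/2 - 2*I/3))/(1/2 - 4*I/3) = (41/73 + 12*I/73)*sin(1/2 - 2*I/3)

Final answer: (41/73 + 12*I/73)*sin(1/2 - 2*I/3)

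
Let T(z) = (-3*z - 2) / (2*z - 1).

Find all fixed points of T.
T(z) = z means -3*z - 2 = z*(2*z - 1), i.e.
  2*z^2 + 2*z + 2 = 0.
Discriminant: (2)^2 - 4*(2)*(2) = -12, so the roots are complex conjugates.
  z = (-2 ± I*sqrt(12))/(2*(2))
Fixed points: {-1/2 - sqrt(3)*I/2, -1/2 + sqrt(3)*I/2}

Final answer: {-1/2 - sqrt(3)*I/2, -1/2 + sqrt(3)*I/2}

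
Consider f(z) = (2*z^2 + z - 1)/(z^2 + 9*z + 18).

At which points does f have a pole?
{-6, -3}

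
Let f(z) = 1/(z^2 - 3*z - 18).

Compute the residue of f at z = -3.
-1/9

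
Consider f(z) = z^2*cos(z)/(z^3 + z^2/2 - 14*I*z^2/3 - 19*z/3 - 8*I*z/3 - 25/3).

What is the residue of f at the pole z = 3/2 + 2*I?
Write f(z) = P(z)/Q(z) with P(z) = z^2*cos(z) and Q(z) = z^3 + z^2/2 - 14*I*z^2/3 - 19*z/3 - 8*I*z/3 - 25/3.
The denominator factors as Q(z) = (z + 1 + I/3)*(z - 3/2 - 2*I)*(z + 1 - 3*I), so z = 3/2 + 2*I is a simple zero of Q and P is analytic there; z = 3/2 + 2*I is therefore a simple pole and
  Res(f, z₀) = P(z₀)/Q'(z₀).

Q'(z) = 3*z^2 + z - 28*I*z/3 - 19/3 - 8*I/3, so Q'(3/2 + 2*I) = 103/12 + 10*I/3.
P(3/2 + 2*I) = (-7/4 + 6*I)*cos(3/2 + 2*I).

Res(f, 3/2 + 2*I) = ((-7/4 + 6*I)*cos(3/2 + 2*I))/(103/12 + 10*I/3) = (717/12209 + 8256*I/12209)*cos(3/2 + 2*I)

Final answer: (717/12209 + 8256*I/12209)*cos(3/2 + 2*I)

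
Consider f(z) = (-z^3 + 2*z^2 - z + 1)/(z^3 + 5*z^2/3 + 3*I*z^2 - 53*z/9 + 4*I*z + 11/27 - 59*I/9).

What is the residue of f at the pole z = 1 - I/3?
Write f(z) = P(z)/Q(z) with P(z) = -z^3 + 2*z^2 - z + 1 and Q(z) = z^3 + 5*z^2/3 + 3*I*z^2 - 53*z/9 + 4*I*z + 11/27 - 59*I/9.
The denominator factors as Q(z) = (z + 3 + 2*I/3)*(z - 1 + I/3)*(z - 1/3 + 2*I), so z = 1 - I/3 is a simple zero of Q and P is analytic there; z = 1 - I/3 is therefore a simple pole and
  Res(f, z₀) = P(z₀)/Q'(z₀).

Q'(z) = 3*z^2 + 10*z/3 + 6*I*z - 53/9 + 4*I, so Q'(1 - I/3) = 19/9 + 62*I/9.
P(1 - I/3) = 10/9 - I/27.

Res(f, 1 - I/3) = (10/9 - I/27)/(19/9 + 62*I/9) = 508/12615 - 1879*I/12615

Final answer: 508/12615 - 1879*I/12615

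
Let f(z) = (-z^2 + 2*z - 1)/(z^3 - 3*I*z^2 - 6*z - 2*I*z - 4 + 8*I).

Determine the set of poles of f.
The singularities of f are the zeros of the denominator. Factoring,
  z^3 - 3*I*z^2 - 6*z - 2*I*z - 4 + 8*I = (z + 2)*(z - 2*I)*(z - 2 - I)
so the candidates are z = -2, z = 2*I, z = 2 + I.

Check the numerator P(z) = -z^2 + 2*z - 1 at each one:
  P(-2) = -9 ≠ 0, so z = -2 is a (simple) pole.
  P(2*I) = 3 + 4*I ≠ 0, so z = 2*I is a (simple) pole.
  P(2 + I) = -2*I ≠ 0, so z = 2 + I is a (simple) pole.

Poles of f: {-2, 2*I, 2 + I}

Final answer: {-2, 2*I, 2 + I}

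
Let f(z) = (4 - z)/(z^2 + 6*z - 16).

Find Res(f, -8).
Write f(z) = P(z)/Q(z) with P(z) = 4 - z and Q(z) = z^2 + 6*z - 16.
The denominator factors as Q(z) = (z - 2)*(z + 8), so z = -8 is a simple zero of Q and P is analytic there; z = -8 is therefore a simple pole and
  Res(f, z₀) = P(z₀)/Q'(z₀).

Q'(z) = 2*z + 6, so Q'(-8) = -10.
P(-8) = 12.

Res(f, -8) = (12)/(-10) = -6/5

Final answer: -6/5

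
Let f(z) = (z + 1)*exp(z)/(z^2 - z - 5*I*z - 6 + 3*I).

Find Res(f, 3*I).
Write f(z) = P(z)/Q(z) with P(z) = (z + 1)*exp(z) and Q(z) = z^2 - z - 5*I*z - 6 + 3*I.
The denominator factors as Q(z) = (z - 3*I)*(z - 1 - 2*I), so z = 3*I is a simple zero of Q and P is analytic there; z = 3*I is therefore a simple pole and
  Res(f, z₀) = P(z₀)/Q'(z₀).

Q'(z) = 2*z - 1 - 5*I, so Q'(3*I) = -1 + I.
P(3*I) = (1 + 3*I)*exp(3*I).

Res(f, 3*I) = ((1 + 3*I)*exp(3*I))/(-1 + I) = (1 - 2*I)*exp(3*I)

Final answer: (1 - 2*I)*exp(3*I)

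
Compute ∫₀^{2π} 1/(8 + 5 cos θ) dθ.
Let J = ∫₀^{2π} dθ/(8 + 5 cos θ).
Put z = e^{iθ}: then cos θ = (z + 1/z)/2, dθ = dz/(iz), and z runs once counterclockwise around |z| = 1:
  J = ∮_{|z|=1} 1/(8 + 5*(z + 1/z)/2) · dz/(iz) = (2/i) ∮_{|z|=1} dz/(5*z^2 + 16*z + 5).
The roots of 5*z^2 + 16*z + 5 are z = (-8 ± sqrt(8^2 - 5^2))/5, with sqrt(39) = sqrt(39); their product is 1, so only z₊ = -8/5 + sqrt(39)/5 lies inside the unit circle (z₋ = -8/5 - sqrt(39)/5 lies outside).
z₊ is a simple zero of q(z) = 5*z^2 + 16*z + 5, so Res(1/q, z₊) = 1/q'(z₊) with q'(z) = 10*z + 16; and q'(z₊) = 5*(z₊ - z₋) = 2*sqrt(39).
Therefore J = (2/i) · 2πi · 1/(2*sqrt(39)) = 2*pi/(sqrt(39)) = 2*sqrt(39)*pi/39

Final answer: 2*sqrt(39)*pi/39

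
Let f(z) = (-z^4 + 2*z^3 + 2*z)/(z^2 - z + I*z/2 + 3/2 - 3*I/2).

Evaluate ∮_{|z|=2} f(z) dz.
By the residue theorem, ∮_C f(z) dz = 2πi · (sum of the residues of f at the poles inside |z| = 2).

The denominator factors as (z + 3*I/2)*(z - 1 - I), so the singularities of f are simple poles at z = -3*I/2, z = 1 + I.
  |-3*I/2|² = 9/4 < 4 = 2², so this pole is inside the contour.
  |1 + I|² = 2 < 4 = 2², so this pole is inside the contour.

With P(z) = -z^4 + 2*z^3 + 2*z and Q(z) = z^2 - z + I*z/2 + 3/2 - 3*I/2, each pole is simple, so Res(f, z₀) = P(z₀)/Q'(z₀) with Q'(z) = 2*z - 1 + I/2.
  Res(f, -3*I/2) = P(-3*I/2)/Q'(-3*I/2) = (-81/16 + 15*I/4)/(-1 - 5*I/2) = -69/116 - 525*I/232
  Res(f, 1 + I) = P(1 + I)/Q'(1 + I) = (2 + 6*I)/(1 + 5*I/2) = 68/29 + 4*I/29

Sum of residues inside C: 7/4 - 17*I/8
∮_C f(z) dz = 2πi · (7/4 - 17*I/8) = pi*(17/4 + 7*I/2)

Final answer: pi*(17/4 + 7*I/2)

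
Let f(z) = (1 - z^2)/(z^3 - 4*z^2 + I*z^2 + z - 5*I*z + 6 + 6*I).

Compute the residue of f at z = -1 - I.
-3/170 - 29*I/170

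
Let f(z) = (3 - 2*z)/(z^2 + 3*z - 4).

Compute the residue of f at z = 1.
Write f(z) = P(z)/Q(z) with P(z) = 3 - 2*z and Q(z) = z^2 + 3*z - 4.
The denominator factors as Q(z) = (z - 1)*(z + 4), so z = 1 is a simple zero of Q and P is analytic there; z = 1 is therefore a simple pole and
  Res(f, z₀) = P(z₀)/Q'(z₀).

Q'(z) = 2*z + 3, so Q'(1) = 5.
P(1) = 1.

Res(f, 1) = (1)/(5) = 1/5

Final answer: 1/5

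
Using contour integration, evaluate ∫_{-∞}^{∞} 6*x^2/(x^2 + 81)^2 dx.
Let f(z) = 6*z^2/(z^2 + 81)^2. The denominator has no real zeros and deg Q - deg P = 2 ≥ 2, so the integral of f over the upper semicircle |z| = R tends to 0 as R → ∞. Closing the contour in the upper half-plane,
  ∫_{-∞}^{∞} f(x) dx = 2πi · Σ Res(f, z_k)  over the poles with Im z_k > 0.

Zeros of the denominator: z^2 + 81 = 0 gives z = ±9*I.
Upper half-plane: z = 9*I (a pole of order 2).

Write f(z) = g(z)/(z - 9*I)^2 with g(z) = 6*z^2/(z + 9*I)^2. For a double pole, Res(f, z₀) = g'(z₀):
  g'(z) = 108*I*z/(z + 9*I)^3
  Res(f, 9*I) = g'(9*I) = -I/6

∫_{-∞}^{∞} f(x) dx = 2πi · (-I/6) = pi/3

Final answer: pi/3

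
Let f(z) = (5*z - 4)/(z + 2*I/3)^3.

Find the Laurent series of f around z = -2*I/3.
(-4 - 10*I/3)/(z + 2*I/3)^3 + 5/(z + 2*I/3)^2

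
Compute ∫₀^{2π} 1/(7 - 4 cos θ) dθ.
Call the integral J. The integrand is 2π-periodic and we integrate over a full period, so shifting θ does not change the value (θ → θ + π flips the sign of the trig term). Hence
  J = ∫₀^{2π} dθ/(7 + 4 cos θ).
Put z = e^{iθ}: then cos θ = (z + 1/z)/2, dθ = dz/(iz), and z runs once counterclockwise around |z| = 1:
  J = ∮_{|z|=1} 1/(7 + 4*(z + 1/z)/2) · dz/(iz) = (2/i) ∮_{|z|=1} dz/(4*z^2 + 14*z + 4).
The roots of 4*z^2 + 14*z + 4 are z = (-7 ± sqrt(7^2 - 4^2))/4, with sqrt(33) = sqrt(33); their product is 1, so only z₊ = -7/4 + sqrt(33)/4 lies inside the unit circle (z₋ = -7/4 - sqrt(33)/4 lies outside).
z₊ is a simple zero of q(z) = 4*z^2 + 14*z + 4, so Res(1/q, z₊) = 1/q'(z₊) with q'(z) = 8*z + 14; and q'(z₊) = 4*(z₊ - z₋) = 2*sqrt(33).
Therefore J = (2/i) · 2πi · 1/(2*sqrt(33)) = 2*pi/(sqrt(33)) = 2*sqrt(33)*pi/33

Final answer: 2*sqrt(33)*pi/33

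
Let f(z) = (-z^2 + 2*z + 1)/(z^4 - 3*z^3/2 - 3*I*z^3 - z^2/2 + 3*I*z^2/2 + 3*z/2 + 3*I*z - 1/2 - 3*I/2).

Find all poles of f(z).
The singularities of f are the zeros of the denominator. Factoring,
  z^4 - 3*z^3/2 - 3*I*z^3 - z^2/2 + 3*I*z^2/2 + 3*z/2 + 3*I*z - 1/2 - 3*I/2 = (z - 1 - 3*I)*(z - 1/2)*(z + 1)*(z - 1)
so the candidates are z = 1 + 3*I, z = 1/2, z = -1, z = 1.

Check the numerator P(z) = -z^2 + 2*z + 1 at each one:
  P(1 + 3*I) = 11 ≠ 0, so z = 1 + 3*I is a (simple) pole.
  P(1/2) = 7/4 ≠ 0, so z = 1/2 is a (simple) pole.
  P(-1) = -2 ≠ 0, so z = -1 is a (simple) pole.
  P(1) = 2 ≠ 0, so z = 1 is a (simple) pole.

Poles of f: {-1, 1/2, 1, 1 + 3*I}

Final answer: {-1, 1/2, 1, 1 + 3*I}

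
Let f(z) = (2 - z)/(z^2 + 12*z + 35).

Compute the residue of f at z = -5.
Write f(z) = P(z)/Q(z) with P(z) = 2 - z and Q(z) = z^2 + 12*z + 35.
The denominator factors as Q(z) = (z + 7)*(z + 5), so z = -5 is a simple zero of Q and P is analytic there; z = -5 is therefore a simple pole and
  Res(f, z₀) = P(z₀)/Q'(z₀).

Q'(z) = 2*z + 12, so Q'(-5) = 2.
P(-5) = 7.

Res(f, -5) = (7)/(2) = 7/2

Final answer: 7/2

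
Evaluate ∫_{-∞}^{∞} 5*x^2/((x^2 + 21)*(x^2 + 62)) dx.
5*pi*(-sqrt(21) + sqrt(62))/41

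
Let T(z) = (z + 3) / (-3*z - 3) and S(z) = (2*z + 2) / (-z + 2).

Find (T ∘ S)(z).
(T ∘ S)(z) = T(S(z)) = ((1)*S(z) + (3))/((-3)*S(z) + (-3)). Multiply numerator and denominator by -z + 2:
  numerator:   (1)*(2*z + 2) + (3)*(-z + 2) = -z + 8
  denominator: (-3)*(2*z + 2) + (-3)*(-z + 2) = -3*z - 12
(T ∘ S)(z) = (-z + 8)/(-3*z - 12) = (z - 8)/(3*z + 12)

Final answer: (z - 8)/(3*z + 12)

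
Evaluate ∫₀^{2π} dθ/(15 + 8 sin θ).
Call the integral J. The integrand is 2π-periodic and we integrate over a full period, so shifting θ does not change the value (θ → θ + π/2 turns sin θ into cos θ). Hence
  J = ∫₀^{2π} dθ/(15 + 8 cos θ).
Put z = e^{iθ}: then cos θ = (z + 1/z)/2, dθ = dz/(iz), and z runs once counterclockwise around |z| = 1:
  J = ∮_{|z|=1} 1/(15 + 8*(z + 1/z)/2) · dz/(iz) = (2/i) ∮_{|z|=1} dz/(8*z^2 + 30*z + 8).
The roots of 8*z^2 + 30*z + 8 are z = (-15 ± sqrt(15^2 - 8^2))/8, with sqrt(161) = sqrt(161); their product is 1, so only z₊ = -15/8 + sqrt(161)/8 lies inside the unit circle (z₋ = -15/8 - sqrt(161)/8 lies outside).
z₊ is a simple zero of q(z) = 8*z^2 + 30*z + 8, so Res(1/q, z₊) = 1/q'(z₊) with q'(z) = 16*z + 30; and q'(z₊) = 8*(z₊ - z₋) = 2*sqrt(161).
Therefore J = (2/i) · 2πi · 1/(2*sqrt(161)) = 2*pi/(sqrt(161)) = 2*sqrt(161)*pi/161

Final answer: 2*sqrt(161)*pi/161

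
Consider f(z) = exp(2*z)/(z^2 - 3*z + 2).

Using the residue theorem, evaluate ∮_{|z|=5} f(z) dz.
By the residue theorem, ∮_C f(z) dz = 2πi · (sum of the residues of f at the poles inside |z| = 5).

The denominator factors as (z - 1)*(z - 2), so the singularities of f are simple poles at z = 1, z = 2.
  |1|² = 1 < 25 = 5², so this pole is inside the contour.
  |2|² = 4 < 25 = 5², so this pole is inside the contour.

With P(z) = exp(2*z) and Q(z) = z^2 - 3*z + 2, each pole is simple, so Res(f, z₀) = P(z₀)/Q'(z₀) with Q'(z) = 2*z - 3.
  Res(f, 1) = P(1)/Q'(1) = (exp(2))/(-1) = -exp(2)
  Res(f, 2) = P(2)/Q'(2) = (exp(4))/(1) = exp(4)

Sum of residues inside C: -exp(2) + exp(4)
∮_C f(z) dz = 2πi · (-exp(2) + exp(4)) = -2*I*pi*exp(2) + 2*I*pi*exp(4)

Final answer: -2*I*pi*exp(2) + 2*I*pi*exp(4)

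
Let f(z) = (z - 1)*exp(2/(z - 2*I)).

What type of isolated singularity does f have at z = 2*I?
Let u = z - 2*I. Then
  e^(2/u) = Σ_{k≥0} (2)^k/(k!·u^k) = 1 + 2/u + 2/u^2 + 4/(3*u^3) + ...
which has infinitely many negative powers of u, so exp(2/(z - 2*I)) has an essential singularity at z = 2*I.
The extra factor z - 1 is a nonzero polynomial; if the product had at most a pole at z = 2*I, dividing by that polynomial would leave exp(2/(z - 2*I)) with at most a pole too — contradiction. (Equivalently, the product's Laurent series still has infinitely many negative powers.)
So the singularity is essential.

Final answer: essential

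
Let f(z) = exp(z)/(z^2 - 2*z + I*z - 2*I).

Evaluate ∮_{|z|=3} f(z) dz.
By the residue theorem, ∮_C f(z) dz = 2πi · (sum of the residues of f at the poles inside |z| = 3).

The denominator factors as (z - 2)*(z + I), so the singularities of f are simple poles at z = 2, z = -I.
  |2|² = 4 < 9 = 3², so this pole is inside the contour.
  |-I|² = 1 < 9 = 3², so this pole is inside the contour.

With P(z) = exp(z) and Q(z) = z^2 - 2*z + I*z - 2*I, each pole is simple, so Res(f, z₀) = P(z₀)/Q'(z₀) with Q'(z) = 2*z - 2 + I.
  Res(f, 2) = P(2)/Q'(2) = (exp(2))/(2 + I) = (2/5 - I/5)*exp(2)
  Res(f, -I) = P(-I)/Q'(-I) = (exp(-I))/(-2 - I) = (-2/5 + I/5)*exp(-I)

Sum of residues inside C: (2/5 - I/5)*exp(2) + (-2/5 + I/5)*exp(-I)
∮_C f(z) dz = 2πi · ((2/5 - I/5)*exp(2) + (-2/5 + I/5)*exp(-I)) = pi*(-2/5 - 4*I/5)*exp(-I) + pi*(2/5 + 4*I/5)*exp(2)

Final answer: pi*(-2/5 - 4*I/5)*exp(-I) + pi*(2/5 + 4*I/5)*exp(2)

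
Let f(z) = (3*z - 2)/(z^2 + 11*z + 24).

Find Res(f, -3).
Write f(z) = P(z)/Q(z) with P(z) = 3*z - 2 and Q(z) = z^2 + 11*z + 24.
The denominator factors as Q(z) = (z + 3)*(z + 8), so z = -3 is a simple zero of Q and P is analytic there; z = -3 is therefore a simple pole and
  Res(f, z₀) = P(z₀)/Q'(z₀).

Q'(z) = 2*z + 11, so Q'(-3) = 5.
P(-3) = -11.

Res(f, -3) = (-11)/(5) = -11/5

Final answer: -11/5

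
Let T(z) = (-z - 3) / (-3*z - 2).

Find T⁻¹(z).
Set w = T(z) = (-z - 3) / (-3*z - 2) and solve for z:
  w*(-3*z - 2) = -z - 3
  -2*w + z*(1 - 3*w) + 3 = 0
  z*(1 - 3*w) = 2*w - 3
  z = (3 - 2*w)/(3*w - 1)
Renaming the variable, T⁻¹(z) = (-2*z + 3)/(3*z - 1).
(Check: ad - bc = -7 ≠ 0, so T is invertible.)

Final answer: (-2*z + 3)/(3*z - 1)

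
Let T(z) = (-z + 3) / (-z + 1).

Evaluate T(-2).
Substitute z = -2:
  numerator:   -(-2) + 3 = 5
  denominator: -(-2) + 1 = 3
T(-2) = (5)/(3) = 5/3

Final answer: 5/3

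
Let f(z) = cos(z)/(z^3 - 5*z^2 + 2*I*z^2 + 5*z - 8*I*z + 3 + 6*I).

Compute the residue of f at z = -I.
(3/20 - I/20)*cosh(1)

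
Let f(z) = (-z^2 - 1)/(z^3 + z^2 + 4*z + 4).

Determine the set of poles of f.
The singularities of f are the zeros of the denominator. Factoring,
  z^3 + z^2 + 4*z + 4 = (z - 2*I)*(z + 2*I)*(z + 1)
so the candidates are z = 2*I, z = -2*I, z = -1.

Check the numerator P(z) = -z^2 - 1 at each one:
  P(2*I) = 3 ≠ 0, so z = 2*I is a (simple) pole.
  P(-2*I) = 3 ≠ 0, so z = -2*I is a (simple) pole.
  P(-1) = -2 ≠ 0, so z = -1 is a (simple) pole.

Poles of f: {-1, -2*I, 2*I}

Final answer: {-1, -2*I, 2*I}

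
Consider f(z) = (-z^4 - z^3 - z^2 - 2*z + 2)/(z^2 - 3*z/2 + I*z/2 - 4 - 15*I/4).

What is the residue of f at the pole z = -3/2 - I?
Write f(z) = P(z)/Q(z) with P(z) = -z^4 - z^3 - z^2 - 2*z + 2 and Q(z) = z^2 - 3*z/2 + I*z/2 - 4 - 15*I/4.
The denominator factors as Q(z) = (z - 3 - I/2)*(z + 3/2 + I), so z = -3/2 - I is a simple zero of Q and P is analytic there; z = -3/2 - I is therefore a simple pole and
  Res(f, z₀) = P(z₀)/Q'(z₀).

Q'(z) = 2*z - 3/2 + I/2, so Q'(-3/2 - I) = -9/2 - 3*I/2.
P(-3/2 - I) = 161/16 - 11*I/4.

Res(f, -3/2 - I) = (161/16 - 11*I/4)/(-9/2 - 3*I/2) = -439/240 + 293*I/240

Final answer: -439/240 + 293*I/240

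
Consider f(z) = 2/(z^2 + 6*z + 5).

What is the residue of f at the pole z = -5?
Write f(z) = P(z)/Q(z) with P(z) = 2 and Q(z) = z^2 + 6*z + 5.
The denominator factors as Q(z) = (z + 1)*(z + 5), so z = -5 is a simple zero of Q and P is analytic there; z = -5 is therefore a simple pole and
  Res(f, z₀) = P(z₀)/Q'(z₀).

Q'(z) = 2*z + 6, so Q'(-5) = -4.
P(-5) = 2.

Res(f, -5) = (2)/(-4) = -1/2

Final answer: -1/2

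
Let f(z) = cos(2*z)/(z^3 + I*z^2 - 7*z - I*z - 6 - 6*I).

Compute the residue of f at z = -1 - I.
Write f(z) = P(z)/Q(z) with P(z) = cos(2*z) and Q(z) = z^3 + I*z^2 - 7*z - I*z - 6 - 6*I.
The denominator factors as Q(z) = (z - 3)*(z + 1 + I)*(z + 2), so z = -1 - I is a simple zero of Q and P is analytic there; z = -1 - I is therefore a simple pole and
  Res(f, z₀) = P(z₀)/Q'(z₀).

Q'(z) = 3*z^2 + 2*I*z - 7 - I, so Q'(-1 - I) = -5 + 3*I.
P(-1 - I) = cos(2 + 2*I).

Res(f, -1 - I) = (cos(2 + 2*I))/(-5 + 3*I) = (-5/34 - 3*I/34)*cos(2 + 2*I)

Final answer: (-5/34 - 3*I/34)*cos(2 + 2*I)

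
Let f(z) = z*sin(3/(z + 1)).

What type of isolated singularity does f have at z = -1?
Let u = z + 1. Then
  sin(3/u) = Σ_{k≥0} (-1)^k (3)^(2k+1)/((2k+1)!·u^(2k+1)) = 3/u - 9/(2*u^3) + 81/(40*u^5) + ...
which has infinitely many negative powers of u, so sin(3/(z + 1)) has an essential singularity at z = -1.
The extra factor z is a nonzero polynomial; if the product had at most a pole at z = -1, dividing by that polynomial would leave sin(3/(z + 1)) with at most a pole too — contradiction. (Equivalently, the product's Laurent series still has infinitely many negative powers.)
So the singularity is essential.

Final answer: essential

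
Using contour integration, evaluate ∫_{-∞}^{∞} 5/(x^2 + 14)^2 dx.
Let f(z) = 5/(z^2 + 14)^2. The denominator has no real zeros and deg Q - deg P = 4 ≥ 2, so the integral of f over the upper semicircle |z| = R tends to 0 as R → ∞. Closing the contour in the upper half-plane,
  ∫_{-∞}^{∞} f(x) dx = 2πi · Σ Res(f, z_k)  over the poles with Im z_k > 0.

Zeros of the denominator: z^2 + 14 = 0 gives z = ±sqrt(14)*I.
Upper half-plane: z = sqrt(14)*I (a pole of order 2).

Write f(z) = g(z)/(z - sqrt(14)*I)^2 with g(z) = 5/(z + sqrt(14)*I)^2. For a double pole, Res(f, z₀) = g'(z₀):
  g'(z) = -10/(z + sqrt(14)*I)^3
  Res(f, sqrt(14)*I) = g'(sqrt(14)*I) = -5*sqrt(14)*I/784

∫_{-∞}^{∞} f(x) dx = 2πi · (-5*sqrt(14)*I/784) = 5*sqrt(14)*pi/392

Final answer: 5*sqrt(14)*pi/392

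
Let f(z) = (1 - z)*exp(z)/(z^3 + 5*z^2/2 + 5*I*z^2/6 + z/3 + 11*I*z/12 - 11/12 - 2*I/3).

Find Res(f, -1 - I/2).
Write f(z) = P(z)/Q(z) with P(z) = (1 - z)*exp(z) and Q(z) = z^3 + 5*z^2/2 + 5*I*z^2/6 + z/3 + 11*I*z/12 - 11/12 - 2*I/3.
The denominator factors as Q(z) = (z - 1/2)*(z + 2 + I/3)*(z + 1 + I/2), so z = -1 - I/2 is a simple zero of Q and P is analytic there; z = -1 - I/2 is therefore a simple pole and
  Res(f, z₀) = P(z₀)/Q'(z₀).

Q'(z) = 3*z^2 + 5*z + 5*I*z/3 + 1/3 + 11*I/12, so Q'(-1 - I/2) = -19/12 - I/4.
P(-1 - I/2) = (2 + I/2)*exp(-1 - I/2).

Res(f, -1 - I/2) = ((2 + I/2)*exp(-1 - I/2))/(-19/12 - I/4) = (-237/185 - 21*I/185)*exp(-1 - I/2)

Final answer: (-237/185 - 21*I/185)*exp(-1 - I/2)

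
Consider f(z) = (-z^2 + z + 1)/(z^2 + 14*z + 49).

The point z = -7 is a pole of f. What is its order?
Factor the denominator:
  z^2 + 14*z + 49 = (z + 7)^2

The numerator P(z) = -z^2 + z + 1 has P(-7) = -55 ≠ 0, so no factor of (z + 7) cancels.
Near z = -7 we can therefore write f(z) = g(z)/(z + 7)^2 with g analytic at -7 and g(-7) ≠ 0 (g is just the numerator).

Hence z = -7 is a pole of order 2.

Final answer: 2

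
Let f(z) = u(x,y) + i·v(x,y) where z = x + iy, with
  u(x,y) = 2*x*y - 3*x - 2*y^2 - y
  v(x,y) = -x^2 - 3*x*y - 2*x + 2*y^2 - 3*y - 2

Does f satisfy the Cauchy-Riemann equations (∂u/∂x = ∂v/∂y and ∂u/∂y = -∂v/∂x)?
∂u/∂x = 2*y - 3
∂v/∂y = -3*x + 4*y - 3
∂u/∂y = 2*x - 4*y - 1
∂v/∂x = -2*x - 3*y - 2
∂u/∂x ≠ ∂v/∂y and ∂u/∂y ≠ -∂v/∂x; the Cauchy-Riemann equations are not satisfied, so f is not analytic.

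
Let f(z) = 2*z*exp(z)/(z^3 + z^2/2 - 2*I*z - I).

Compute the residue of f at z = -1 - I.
Write f(z) = P(z)/Q(z) with P(z) = 2*z*exp(z) and Q(z) = z^3 + z^2/2 - 2*I*z - I.
The denominator factors as Q(z) = (z - 1 - I)*(z + 1 + I)*(z + 1/2), so z = -1 - I is a simple zero of Q and P is analytic there; z = -1 - I is therefore a simple pole and
  Res(f, z₀) = P(z₀)/Q'(z₀).

Q'(z) = 3*z^2 + z - 2*I, so Q'(-1 - I) = -1 + 3*I.
P(-1 - I) = (-2 - 2*I)*exp(-1 - I).

Res(f, -1 - I) = ((-2 - 2*I)*exp(-1 - I))/(-1 + 3*I) = (-2/5 + 4*I/5)*exp(-1 - I)

Final answer: (-2/5 + 4*I/5)*exp(-1 - I)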